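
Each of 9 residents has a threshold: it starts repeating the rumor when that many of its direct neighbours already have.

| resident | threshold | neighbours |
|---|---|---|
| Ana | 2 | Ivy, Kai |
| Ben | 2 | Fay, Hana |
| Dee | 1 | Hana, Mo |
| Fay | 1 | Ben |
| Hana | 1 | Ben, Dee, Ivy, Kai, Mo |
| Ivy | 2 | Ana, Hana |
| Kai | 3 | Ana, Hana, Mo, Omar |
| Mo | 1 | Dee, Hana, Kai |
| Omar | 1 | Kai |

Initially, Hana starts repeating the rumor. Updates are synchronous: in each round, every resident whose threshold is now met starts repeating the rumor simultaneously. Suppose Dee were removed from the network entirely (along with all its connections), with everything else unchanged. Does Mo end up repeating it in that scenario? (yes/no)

yes

With Dee removed:
Round 1 — Hana starts repeating the rumor (initial).
Round 2 — checking thresholds:
  Ben: 1 of 2 neighbours < 2, holds.
  Ivy: 1 of 2 neighbours < 2, holds.
  Kai: 1 of 4 neighbours < 3, holds.
  Mo: 1 of 2 neighbours ≥ 1, starts repeating the rumor.
Round 3 — no new spreads; cascade stops.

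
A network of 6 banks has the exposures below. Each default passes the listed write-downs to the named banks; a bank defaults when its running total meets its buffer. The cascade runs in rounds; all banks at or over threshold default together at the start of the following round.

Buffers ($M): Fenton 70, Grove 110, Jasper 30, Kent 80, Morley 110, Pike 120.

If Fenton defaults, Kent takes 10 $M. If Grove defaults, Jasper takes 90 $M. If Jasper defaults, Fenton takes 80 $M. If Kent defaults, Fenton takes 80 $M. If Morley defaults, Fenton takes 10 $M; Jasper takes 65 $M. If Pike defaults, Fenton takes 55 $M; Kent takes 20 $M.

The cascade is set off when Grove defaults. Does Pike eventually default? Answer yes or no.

Round 1 — Grove defaults (initial).
  Jasper: +90 → 90 ≥ 30
Round 2 — Jasper defaults.
  Fenton: +80 → 80 ≥ 70
Round 3 — Fenton defaults.
  Kent: +10 → 10 < 80
No further defaults.

no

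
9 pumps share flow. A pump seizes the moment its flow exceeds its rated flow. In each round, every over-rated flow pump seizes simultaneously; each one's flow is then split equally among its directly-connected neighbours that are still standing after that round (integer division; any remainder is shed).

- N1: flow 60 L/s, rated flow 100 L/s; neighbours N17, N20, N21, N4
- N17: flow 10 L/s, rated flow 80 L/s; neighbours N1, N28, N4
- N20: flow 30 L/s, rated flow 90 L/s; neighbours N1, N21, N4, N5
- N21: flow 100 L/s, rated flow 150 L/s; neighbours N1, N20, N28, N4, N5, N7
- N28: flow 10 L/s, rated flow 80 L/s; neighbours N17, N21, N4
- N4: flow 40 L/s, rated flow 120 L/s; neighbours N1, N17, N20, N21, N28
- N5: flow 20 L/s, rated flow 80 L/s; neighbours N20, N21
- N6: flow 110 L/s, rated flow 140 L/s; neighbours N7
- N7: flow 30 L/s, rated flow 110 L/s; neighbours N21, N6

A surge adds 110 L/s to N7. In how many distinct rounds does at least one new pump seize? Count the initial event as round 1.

2

Round 1 — N7 at 140 > 110. N7 seizes.
  N7 sheds 140 L/s to N21, N6: 70 each.
    N21: 100+70 = 170 > 150
    N6: 110+70 = 180 > 140
Round 2 — N21, N6 seize.
  N21 sheds 170 L/s to N1, N20, N28, N4, N5: 34 each.
    N1: 60+34 = 94 ≤ 100
    N20: 30+34 = 64 ≤ 90
    N28: 10+34 = 44 ≤ 80
    N4: 40+34 = 74 ≤ 120
    N5: 20+34 = 54 ≤ 80
  N6 sheds 180 L/s: no online neighbours, lost.
No further seizures.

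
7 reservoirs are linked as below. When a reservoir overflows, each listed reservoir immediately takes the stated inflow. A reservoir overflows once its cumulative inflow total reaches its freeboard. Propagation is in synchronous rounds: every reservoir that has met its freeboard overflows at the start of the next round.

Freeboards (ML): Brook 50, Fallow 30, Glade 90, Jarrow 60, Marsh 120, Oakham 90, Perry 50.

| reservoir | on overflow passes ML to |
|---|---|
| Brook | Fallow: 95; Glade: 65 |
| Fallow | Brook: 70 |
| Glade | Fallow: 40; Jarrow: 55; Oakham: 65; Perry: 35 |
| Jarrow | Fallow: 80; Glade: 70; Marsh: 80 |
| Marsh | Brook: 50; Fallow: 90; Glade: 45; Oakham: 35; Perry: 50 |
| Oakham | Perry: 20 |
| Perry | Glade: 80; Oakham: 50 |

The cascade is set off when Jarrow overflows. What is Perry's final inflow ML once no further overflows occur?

Round 1 — Jarrow overflows (initial).
  Fallow: +80 → 80 ≥ 30
  Glade: +70 → 70 < 90
  Marsh: +80 → 80 < 120
Round 2 — Fallow overflows.
  Brook: +70 → 70 ≥ 50
Round 3 — Brook overflows.
  Glade: +65 → 135 ≥ 90
Round 4 — Glade overflows.
  Oakham: +65 → 65 < 90
  Perry: +35 → 35 < 50
No further overflows.

35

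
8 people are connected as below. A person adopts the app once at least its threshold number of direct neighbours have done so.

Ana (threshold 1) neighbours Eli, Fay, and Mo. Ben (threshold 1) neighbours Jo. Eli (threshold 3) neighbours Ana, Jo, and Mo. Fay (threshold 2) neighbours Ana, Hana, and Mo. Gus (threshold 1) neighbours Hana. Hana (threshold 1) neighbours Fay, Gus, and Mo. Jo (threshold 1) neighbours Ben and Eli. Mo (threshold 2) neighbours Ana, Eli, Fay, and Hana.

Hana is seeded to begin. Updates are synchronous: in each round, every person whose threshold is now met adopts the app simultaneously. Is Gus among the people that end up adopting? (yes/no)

yes

Round 1 — Hana adopts the app (initial).
Round 2 — checking thresholds:
  Fay: 1 of 3 neighbours < 2, holds.
  Gus: 1 of 1 neighbours ≥ 1, adopts the app.
  Mo: 1 of 4 neighbours < 2, holds.
Round 3 — no new adoptions; cascade stops.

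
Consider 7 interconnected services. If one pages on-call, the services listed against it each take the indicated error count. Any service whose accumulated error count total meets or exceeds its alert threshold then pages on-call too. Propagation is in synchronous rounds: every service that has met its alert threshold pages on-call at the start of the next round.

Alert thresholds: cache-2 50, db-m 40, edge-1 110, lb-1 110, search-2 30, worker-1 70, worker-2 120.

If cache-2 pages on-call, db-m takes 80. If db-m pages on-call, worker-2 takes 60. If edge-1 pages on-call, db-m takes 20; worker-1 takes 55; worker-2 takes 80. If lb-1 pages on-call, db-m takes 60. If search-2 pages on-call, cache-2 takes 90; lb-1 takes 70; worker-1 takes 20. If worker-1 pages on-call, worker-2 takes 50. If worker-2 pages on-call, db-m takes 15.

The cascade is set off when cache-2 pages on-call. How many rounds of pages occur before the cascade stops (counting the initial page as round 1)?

Round 1 — cache-2 pages on-call (initial).
  db-m: +80 → 80 ≥ 40
Round 2 — db-m pages on-call.
  worker-2: +60 → 60 < 120
No further pages.

2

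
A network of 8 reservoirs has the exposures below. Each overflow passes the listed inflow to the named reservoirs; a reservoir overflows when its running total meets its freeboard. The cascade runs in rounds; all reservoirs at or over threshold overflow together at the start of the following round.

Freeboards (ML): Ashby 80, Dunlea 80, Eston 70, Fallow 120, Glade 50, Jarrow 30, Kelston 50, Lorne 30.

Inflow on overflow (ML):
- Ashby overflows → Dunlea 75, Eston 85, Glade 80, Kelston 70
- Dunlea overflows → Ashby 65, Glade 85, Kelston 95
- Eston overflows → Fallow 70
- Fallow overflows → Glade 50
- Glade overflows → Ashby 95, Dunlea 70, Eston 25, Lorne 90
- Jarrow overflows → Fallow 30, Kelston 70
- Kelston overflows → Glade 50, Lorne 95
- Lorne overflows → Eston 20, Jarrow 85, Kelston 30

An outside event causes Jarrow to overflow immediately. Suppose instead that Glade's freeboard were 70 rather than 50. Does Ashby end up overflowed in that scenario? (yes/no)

no

With Glade's freeboard at 70:
Round 1 — Jarrow overflows (initial).
  Fallow: +30 → 30 < 120
  Kelston: +70 → 70 ≥ 50
Round 2 — Kelston overflows.
  Glade: +50 → 50 < 70
  Lorne: +95 → 95 ≥ 30
Round 3 — Lorne overflows.
  Eston: +20 → 20 < 70
No further overflows.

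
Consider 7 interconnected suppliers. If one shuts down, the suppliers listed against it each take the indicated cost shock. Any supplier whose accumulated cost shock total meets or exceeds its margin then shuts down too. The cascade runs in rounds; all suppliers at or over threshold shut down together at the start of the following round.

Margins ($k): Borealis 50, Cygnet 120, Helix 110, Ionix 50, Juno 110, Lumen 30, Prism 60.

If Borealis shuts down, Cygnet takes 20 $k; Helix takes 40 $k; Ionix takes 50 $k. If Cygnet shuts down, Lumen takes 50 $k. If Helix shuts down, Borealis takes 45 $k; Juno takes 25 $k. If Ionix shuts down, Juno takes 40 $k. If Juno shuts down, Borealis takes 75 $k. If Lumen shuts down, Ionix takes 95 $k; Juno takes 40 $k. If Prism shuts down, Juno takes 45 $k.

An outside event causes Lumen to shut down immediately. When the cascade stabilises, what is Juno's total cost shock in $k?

Round 1 — Lumen shuts down (initial).
  Ionix: +95 → 95 ≥ 50
  Juno: +40 → 40 < 110
Round 2 — Ionix shuts down.
  Juno: +40 → 80 < 110
No further shutdowns.

80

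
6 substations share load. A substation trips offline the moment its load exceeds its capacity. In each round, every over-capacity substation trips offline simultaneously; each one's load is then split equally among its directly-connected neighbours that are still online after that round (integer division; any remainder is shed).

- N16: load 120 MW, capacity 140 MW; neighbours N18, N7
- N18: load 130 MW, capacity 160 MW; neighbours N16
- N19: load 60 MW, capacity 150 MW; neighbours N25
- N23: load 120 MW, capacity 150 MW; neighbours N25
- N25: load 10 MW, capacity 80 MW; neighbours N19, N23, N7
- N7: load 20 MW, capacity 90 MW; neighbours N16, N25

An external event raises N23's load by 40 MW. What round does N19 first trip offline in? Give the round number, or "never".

never

Round 1 — N23 at 160 > 150. N23 trips offline.
  N23 sheds 160 MW to N25: 160 each.
    N25: 10+160 = 170 > 80
Round 2 — N25 trips offline.
  N25 sheds 170 MW to N19, N7: 85 each.
    N19: 60+85 = 145 ≤ 150
    N7: 20+85 = 105 > 90
Round 3 — N7 trips offline.
  N7 sheds 105 MW to N16: 105 each.
    N16: 120+105 = 225 > 140
Round 4 — N16 trips offline.
  N16 sheds 225 MW to N18: 225 each.
    N18: 130+225 = 355 > 160
Round 5 — N18 trips offline.
  N18 sheds 355 MW: no online neighbours, lost.
No further trips.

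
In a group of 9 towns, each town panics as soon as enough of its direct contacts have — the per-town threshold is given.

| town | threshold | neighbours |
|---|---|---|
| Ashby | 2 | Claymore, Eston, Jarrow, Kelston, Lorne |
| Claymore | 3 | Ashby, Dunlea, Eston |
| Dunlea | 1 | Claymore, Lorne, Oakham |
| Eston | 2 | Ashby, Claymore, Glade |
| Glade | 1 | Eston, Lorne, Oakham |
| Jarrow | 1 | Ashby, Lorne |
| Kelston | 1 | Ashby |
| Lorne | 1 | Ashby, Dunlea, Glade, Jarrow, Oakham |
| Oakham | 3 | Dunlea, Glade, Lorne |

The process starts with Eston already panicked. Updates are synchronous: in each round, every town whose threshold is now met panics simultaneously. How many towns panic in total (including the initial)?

9

Round 1 — Eston panics (initial).
Round 2 — checking thresholds:
  Ashby: 1 of 5 neighbours < 2, holds.
  Claymore: 1 of 3 neighbours < 3, holds.
  Glade: 1 of 3 neighbours ≥ 1, panics.
Round 3 — checking thresholds:
  Ashby: 1 of 5 neighbours < 2, holds.
  Claymore: 1 of 3 neighbours < 3, holds.
  Lorne: 1 of 5 neighbours ≥ 1, panics.
  Oakham: 1 of 3 neighbours < 3, holds.
Round 4 — checking thresholds:
  Ashby: 2 of 5 neighbours ≥ 2, panics.
  Claymore: 1 of 3 neighbours < 3, holds.
  Dunlea: 1 of 3 neighbours ≥ 1, panics.
  Jarrow: 1 of 2 neighbours ≥ 1, panics.
  Oakham: 2 of 3 neighbours < 3, holds.
Round 5 — checking thresholds:
  Claymore: 3 of 3 neighbours ≥ 3, panics.
  Kelston: 1 of 1 neighbours ≥ 1, panics.
  Oakham: 3 of 3 neighbours ≥ 3, panics.
Round 6 — no new panics; cascade stops.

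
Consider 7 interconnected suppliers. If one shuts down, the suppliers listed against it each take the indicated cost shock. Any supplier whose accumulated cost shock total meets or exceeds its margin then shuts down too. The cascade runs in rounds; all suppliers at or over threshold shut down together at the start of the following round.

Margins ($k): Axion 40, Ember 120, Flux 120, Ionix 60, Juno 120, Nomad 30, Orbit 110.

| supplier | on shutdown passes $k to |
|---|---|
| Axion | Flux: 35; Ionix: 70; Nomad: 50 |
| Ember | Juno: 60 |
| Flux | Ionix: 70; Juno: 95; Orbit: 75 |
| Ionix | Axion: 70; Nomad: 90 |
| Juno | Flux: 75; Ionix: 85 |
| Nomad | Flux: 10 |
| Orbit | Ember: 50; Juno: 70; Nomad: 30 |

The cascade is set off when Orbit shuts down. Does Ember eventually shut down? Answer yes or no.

Round 1 — Orbit shuts down (initial).
  Ember: +50 → 50 < 120
  Juno: +70 → 70 < 120
  Nomad: +30 → 30 ≥ 30
Round 2 — Nomad shuts down.
  Flux: +10 → 10 < 120
No further shutdowns.

no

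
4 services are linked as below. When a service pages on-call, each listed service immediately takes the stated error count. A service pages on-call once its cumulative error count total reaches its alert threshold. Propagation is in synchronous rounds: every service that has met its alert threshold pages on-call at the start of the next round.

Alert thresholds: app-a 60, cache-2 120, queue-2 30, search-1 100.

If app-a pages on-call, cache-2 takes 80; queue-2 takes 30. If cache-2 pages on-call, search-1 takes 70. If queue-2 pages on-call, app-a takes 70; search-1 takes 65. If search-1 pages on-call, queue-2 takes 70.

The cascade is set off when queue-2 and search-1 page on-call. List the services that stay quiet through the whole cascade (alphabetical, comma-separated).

Round 1 — queue-2, search-1 page on-call (initial).
  app-a: +70 → 70 ≥ 60
Round 2 — app-a pages on-call.
  cache-2: +80 → 80 < 120
No further pages.

cache-2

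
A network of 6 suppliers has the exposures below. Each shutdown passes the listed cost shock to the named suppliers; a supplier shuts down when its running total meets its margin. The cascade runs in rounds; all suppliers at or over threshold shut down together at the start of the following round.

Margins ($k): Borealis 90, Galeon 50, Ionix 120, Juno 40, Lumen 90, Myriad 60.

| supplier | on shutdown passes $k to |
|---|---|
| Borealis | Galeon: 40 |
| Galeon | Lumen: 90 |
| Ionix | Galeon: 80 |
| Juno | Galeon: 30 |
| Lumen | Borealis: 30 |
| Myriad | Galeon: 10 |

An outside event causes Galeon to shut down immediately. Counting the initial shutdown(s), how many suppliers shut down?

Round 1 — Galeon shuts down (initial).
  Lumen: +90 → 90 ≥ 90
Round 2 — Lumen shuts down.
  Borealis: +30 → 30 < 90
No further shutdowns.

2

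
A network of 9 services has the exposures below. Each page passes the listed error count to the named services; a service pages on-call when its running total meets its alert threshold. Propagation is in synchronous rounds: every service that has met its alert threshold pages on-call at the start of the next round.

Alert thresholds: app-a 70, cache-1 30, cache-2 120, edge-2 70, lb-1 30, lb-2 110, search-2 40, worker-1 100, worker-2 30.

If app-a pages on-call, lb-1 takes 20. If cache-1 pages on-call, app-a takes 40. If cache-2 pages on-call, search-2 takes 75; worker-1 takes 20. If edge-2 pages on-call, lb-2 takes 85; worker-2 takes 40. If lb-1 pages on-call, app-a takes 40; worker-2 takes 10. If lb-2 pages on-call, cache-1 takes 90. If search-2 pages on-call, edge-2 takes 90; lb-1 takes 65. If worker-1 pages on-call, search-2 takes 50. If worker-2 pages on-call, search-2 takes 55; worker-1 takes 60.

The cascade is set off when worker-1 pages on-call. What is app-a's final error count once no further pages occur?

40

Round 1 — worker-1 pages on-call (initial).
  search-2: +50 → 50 ≥ 40
Round 2 — search-2 pages on-call.
  edge-2: +90 → 90 ≥ 70
  lb-1: +65 → 65 ≥ 30
Round 3 — edge-2, lb-1 page on-call.
  app-a: +40 → 40 < 70
  lb-2: +85 → 85 < 110
  worker-2: +40+10 → 50 ≥ 30
Round 4 — worker-2 pages on-call.
No further pages.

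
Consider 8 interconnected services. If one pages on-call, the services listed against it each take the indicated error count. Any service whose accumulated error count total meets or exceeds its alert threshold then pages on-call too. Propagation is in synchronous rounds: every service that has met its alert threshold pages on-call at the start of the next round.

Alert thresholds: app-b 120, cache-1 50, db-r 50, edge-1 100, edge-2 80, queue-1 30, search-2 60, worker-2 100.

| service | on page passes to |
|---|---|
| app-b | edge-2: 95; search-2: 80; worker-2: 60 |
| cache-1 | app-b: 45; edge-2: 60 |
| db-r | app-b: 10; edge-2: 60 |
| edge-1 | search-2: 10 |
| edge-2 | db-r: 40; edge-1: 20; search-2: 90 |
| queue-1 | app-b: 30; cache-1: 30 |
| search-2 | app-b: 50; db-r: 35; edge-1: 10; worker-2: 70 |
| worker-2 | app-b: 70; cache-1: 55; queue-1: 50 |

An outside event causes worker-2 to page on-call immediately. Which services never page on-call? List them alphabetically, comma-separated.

Round 1 — worker-2 pages on-call (initial).
  app-b: +70 → 70 < 120
  cache-1: +55 → 55 ≥ 50
  queue-1: +50 → 50 ≥ 30
Round 2 — cache-1, queue-1 page on-call.
  app-b: +45+30 → 145 ≥ 120
  edge-2: +60 → 60 < 80
Round 3 — app-b pages on-call.
  edge-2: +95 → 155 ≥ 80
  search-2: +80 → 80 ≥ 60
Round 4 — edge-2, search-2 page on-call.
  db-r: +40+35 → 75 ≥ 50
  edge-1: +20+10 → 30 < 100
Round 5 — db-r pages on-call.
No further pages.

edge-1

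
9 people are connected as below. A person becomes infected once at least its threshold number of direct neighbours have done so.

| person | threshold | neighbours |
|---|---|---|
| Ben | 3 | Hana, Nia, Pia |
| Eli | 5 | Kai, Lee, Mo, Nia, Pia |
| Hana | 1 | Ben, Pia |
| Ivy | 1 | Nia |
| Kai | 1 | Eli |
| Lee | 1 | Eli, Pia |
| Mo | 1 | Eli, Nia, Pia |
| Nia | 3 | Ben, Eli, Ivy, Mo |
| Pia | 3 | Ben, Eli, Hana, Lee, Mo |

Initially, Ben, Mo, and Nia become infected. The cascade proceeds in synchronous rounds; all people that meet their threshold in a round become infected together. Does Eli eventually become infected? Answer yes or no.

Round 1 — Ben, Mo, Nia become infected (initial).
Round 2 — checking thresholds:
  Eli: 2 of 5 neighbours < 5, below threshold.
  Hana: 1 of 2 neighbours ≥ 1, becomes infected.
  Ivy: 1 of 1 neighbours ≥ 1, becomes infected.
  Pia: 2 of 5 neighbours < 3, below threshold.
Round 3 — checking thresholds:
  Eli: 2 of 5 neighbours < 5, below threshold.
  Pia: 3 of 5 neighbours ≥ 3, becomes infected.
Round 4 — checking thresholds:
  Eli: 3 of 5 neighbours < 5, below threshold.
  Lee: 1 of 2 neighbours ≥ 1, becomes infected.
Round 5 — no new infections; cascade stops.

no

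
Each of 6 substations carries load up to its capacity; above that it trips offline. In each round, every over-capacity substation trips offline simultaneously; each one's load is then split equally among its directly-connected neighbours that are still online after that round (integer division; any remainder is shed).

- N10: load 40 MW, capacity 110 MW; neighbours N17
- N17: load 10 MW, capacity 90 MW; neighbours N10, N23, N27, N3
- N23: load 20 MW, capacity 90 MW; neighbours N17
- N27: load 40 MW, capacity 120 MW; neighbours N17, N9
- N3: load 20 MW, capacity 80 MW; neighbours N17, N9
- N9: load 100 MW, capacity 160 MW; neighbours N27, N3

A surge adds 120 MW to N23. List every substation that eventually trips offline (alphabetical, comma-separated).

N17, N23

Round 1 — N23 at 140 > 90. N23 trips offline.
  N23 sheds 140 MW to N17: 140 each.
    N17: 10+140 = 150 > 90
Round 2 — N17 trips offline.
  N17 sheds 150 MW to N10, N27, N3: 50 each.
    N10: 40+50 = 90 ≤ 110
    N27: 40+50 = 90 ≤ 120
    N3: 20+50 = 70 ≤ 80
No further trips.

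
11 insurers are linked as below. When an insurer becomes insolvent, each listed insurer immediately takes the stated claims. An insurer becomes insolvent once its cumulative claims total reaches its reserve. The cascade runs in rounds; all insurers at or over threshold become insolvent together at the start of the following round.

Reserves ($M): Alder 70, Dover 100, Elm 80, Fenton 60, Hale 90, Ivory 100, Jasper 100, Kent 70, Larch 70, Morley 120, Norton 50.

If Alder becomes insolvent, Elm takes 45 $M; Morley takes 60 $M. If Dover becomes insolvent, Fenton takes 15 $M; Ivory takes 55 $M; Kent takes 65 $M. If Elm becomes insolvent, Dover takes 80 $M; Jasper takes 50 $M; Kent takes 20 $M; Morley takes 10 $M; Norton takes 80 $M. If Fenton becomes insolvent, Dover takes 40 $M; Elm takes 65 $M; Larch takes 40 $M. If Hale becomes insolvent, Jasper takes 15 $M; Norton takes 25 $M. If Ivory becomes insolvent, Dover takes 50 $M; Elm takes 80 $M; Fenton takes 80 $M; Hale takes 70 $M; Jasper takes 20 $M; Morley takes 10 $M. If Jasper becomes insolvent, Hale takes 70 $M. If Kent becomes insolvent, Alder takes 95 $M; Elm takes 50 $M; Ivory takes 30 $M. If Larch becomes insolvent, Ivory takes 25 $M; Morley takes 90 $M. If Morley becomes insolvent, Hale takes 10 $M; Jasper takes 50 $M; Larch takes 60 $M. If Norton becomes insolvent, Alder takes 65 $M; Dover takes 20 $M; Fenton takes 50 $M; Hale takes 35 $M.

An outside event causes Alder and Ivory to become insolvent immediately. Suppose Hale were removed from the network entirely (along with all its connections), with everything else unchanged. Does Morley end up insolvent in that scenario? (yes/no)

With Hale removed:
Round 1 — Alder, Ivory become insolvent (initial).
  Dover: +50 → 50 < 100
  Elm: +45+80 → 125 ≥ 80
  Fenton: +80 → 80 ≥ 60
  Jasper: +20 → 20 < 100
  Morley: +60+10 → 70 < 120
Round 2 — Elm, Fenton become insolvent.
  Dover: +80+40 → 170 ≥ 100
  Jasper: +50 → 70 < 100
  Kent: +20 → 20 < 70
  Larch: +40 → 40 < 70
  Morley: +10 → 80 < 120
  Norton: +80 → 80 ≥ 50
Round 3 — Dover, Norton become insolvent.
  Kent: +65 → 85 ≥ 70
Round 4 — Kent becomes insolvent.
No further insolvencies.

no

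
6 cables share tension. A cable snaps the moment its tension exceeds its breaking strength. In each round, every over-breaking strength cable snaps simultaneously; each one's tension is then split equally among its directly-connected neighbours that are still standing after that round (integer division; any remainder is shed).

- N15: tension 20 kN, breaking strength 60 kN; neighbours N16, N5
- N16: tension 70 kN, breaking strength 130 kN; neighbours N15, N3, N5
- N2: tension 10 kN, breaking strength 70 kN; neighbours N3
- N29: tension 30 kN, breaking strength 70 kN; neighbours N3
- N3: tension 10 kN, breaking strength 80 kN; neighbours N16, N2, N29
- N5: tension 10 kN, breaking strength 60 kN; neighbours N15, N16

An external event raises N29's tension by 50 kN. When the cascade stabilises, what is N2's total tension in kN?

Round 1 — N29 at 80 > 70. N29 snaps.
  N29 sheds 80 kN to N3: 80 each.
    N3: 10+80 = 90 > 80
Round 2 — N3 snaps.
  N3 sheds 90 kN to N16, N2: 45 each.
    N16: 70+45 = 115 ≤ 130
    N2: 10+45 = 55 ≤ 70
No further breaks.

55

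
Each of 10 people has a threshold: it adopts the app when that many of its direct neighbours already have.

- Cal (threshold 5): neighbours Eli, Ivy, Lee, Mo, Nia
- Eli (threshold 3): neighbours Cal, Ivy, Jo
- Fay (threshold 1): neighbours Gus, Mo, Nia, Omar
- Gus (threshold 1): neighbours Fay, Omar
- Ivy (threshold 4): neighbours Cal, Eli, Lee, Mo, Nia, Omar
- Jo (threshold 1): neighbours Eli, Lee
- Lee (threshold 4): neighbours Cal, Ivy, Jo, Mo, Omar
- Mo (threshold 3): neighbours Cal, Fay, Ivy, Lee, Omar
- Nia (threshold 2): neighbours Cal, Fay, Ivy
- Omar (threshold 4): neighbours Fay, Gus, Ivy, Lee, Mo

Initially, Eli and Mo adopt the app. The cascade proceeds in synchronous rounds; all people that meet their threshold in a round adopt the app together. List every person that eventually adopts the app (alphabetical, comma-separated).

Round 1 — Eli, Mo adopt the app (initial).
Round 2 — checking thresholds:
  Cal: 2 of 5 neighbours < 5, holds.
  Fay: 1 of 4 neighbours ≥ 1, adopts the app.
  Ivy: 2 of 6 neighbours < 4, holds.
  Jo: 1 of 2 neighbours ≥ 1, adopts the app.
  Lee: 1 of 5 neighbours < 4, holds.
  Omar: 1 of 5 neighbours < 4, holds.
Round 3 — checking thresholds:
  Cal: 2 of 5 neighbours < 5, holds.
  Gus: 1 of 2 neighbours ≥ 1, adopts the app.
  Ivy: 2 of 6 neighbours < 4, holds.
  Lee: 2 of 5 neighbours < 4, holds.
  Nia: 1 of 3 neighbours < 2, holds.
  Omar: 2 of 5 neighbours < 4, holds.
Round 4 — no new adoptions; cascade stops.

Eli, Fay, Gus, Jo, Mo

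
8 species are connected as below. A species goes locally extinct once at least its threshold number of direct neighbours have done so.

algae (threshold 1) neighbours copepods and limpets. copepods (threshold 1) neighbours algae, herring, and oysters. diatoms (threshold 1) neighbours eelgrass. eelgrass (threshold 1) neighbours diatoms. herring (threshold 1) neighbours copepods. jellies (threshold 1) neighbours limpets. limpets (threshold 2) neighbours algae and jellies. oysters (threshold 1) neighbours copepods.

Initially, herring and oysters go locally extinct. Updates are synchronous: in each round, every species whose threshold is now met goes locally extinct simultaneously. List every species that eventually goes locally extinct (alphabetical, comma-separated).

Round 1 — herring, oysters go locally extinct (initial).
Round 2 — checking thresholds:
  copepods: 2 of 3 neighbours ≥ 1, goes locally extinct.
Round 3 — checking thresholds:
  algae: 1 of 2 neighbours ≥ 1, goes locally extinct.
Round 4 — no new extinctions; cascade stops.

algae, copepods, herring, oysters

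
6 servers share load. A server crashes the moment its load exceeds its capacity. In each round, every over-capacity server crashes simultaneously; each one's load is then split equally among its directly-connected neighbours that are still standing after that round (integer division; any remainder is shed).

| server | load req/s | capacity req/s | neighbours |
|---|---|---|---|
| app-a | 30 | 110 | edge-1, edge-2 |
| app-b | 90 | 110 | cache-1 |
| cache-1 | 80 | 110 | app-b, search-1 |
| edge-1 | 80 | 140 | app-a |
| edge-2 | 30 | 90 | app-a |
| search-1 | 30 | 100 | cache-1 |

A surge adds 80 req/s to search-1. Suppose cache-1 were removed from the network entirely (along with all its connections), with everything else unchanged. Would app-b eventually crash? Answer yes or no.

no

With cache-1 removed:
Round 1 — search-1 at 110 > 100. search-1 crashes.
  search-1 sheds 110 req/s: no online neighbours, lost.
No further crashes.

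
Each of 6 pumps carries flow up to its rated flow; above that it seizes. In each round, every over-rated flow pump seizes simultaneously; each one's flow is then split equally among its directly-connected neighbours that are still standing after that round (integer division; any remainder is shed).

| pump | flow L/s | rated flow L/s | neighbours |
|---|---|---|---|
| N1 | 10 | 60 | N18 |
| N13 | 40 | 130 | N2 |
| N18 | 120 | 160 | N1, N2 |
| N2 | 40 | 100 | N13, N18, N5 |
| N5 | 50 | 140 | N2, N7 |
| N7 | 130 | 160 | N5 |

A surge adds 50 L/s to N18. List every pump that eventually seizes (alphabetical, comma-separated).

Round 1 — N18 at 170 > 160. N18 seizes.
  N18 sheds 170 L/s to N1, N2: 85 each.
    N1: 10+85 = 95 > 60
    N2: 40+85 = 125 > 100
Round 2 — N1, N2 seize.
  N1 sheds 95 L/s: no online neighbours, lost.
  N2 sheds 125 L/s to N13, N5: 62 each (1 lost).
    N13: 40+62 = 102 ≤ 130
    N5: 50+62 = 112 ≤ 140
No further seizures.

N1, N18, N2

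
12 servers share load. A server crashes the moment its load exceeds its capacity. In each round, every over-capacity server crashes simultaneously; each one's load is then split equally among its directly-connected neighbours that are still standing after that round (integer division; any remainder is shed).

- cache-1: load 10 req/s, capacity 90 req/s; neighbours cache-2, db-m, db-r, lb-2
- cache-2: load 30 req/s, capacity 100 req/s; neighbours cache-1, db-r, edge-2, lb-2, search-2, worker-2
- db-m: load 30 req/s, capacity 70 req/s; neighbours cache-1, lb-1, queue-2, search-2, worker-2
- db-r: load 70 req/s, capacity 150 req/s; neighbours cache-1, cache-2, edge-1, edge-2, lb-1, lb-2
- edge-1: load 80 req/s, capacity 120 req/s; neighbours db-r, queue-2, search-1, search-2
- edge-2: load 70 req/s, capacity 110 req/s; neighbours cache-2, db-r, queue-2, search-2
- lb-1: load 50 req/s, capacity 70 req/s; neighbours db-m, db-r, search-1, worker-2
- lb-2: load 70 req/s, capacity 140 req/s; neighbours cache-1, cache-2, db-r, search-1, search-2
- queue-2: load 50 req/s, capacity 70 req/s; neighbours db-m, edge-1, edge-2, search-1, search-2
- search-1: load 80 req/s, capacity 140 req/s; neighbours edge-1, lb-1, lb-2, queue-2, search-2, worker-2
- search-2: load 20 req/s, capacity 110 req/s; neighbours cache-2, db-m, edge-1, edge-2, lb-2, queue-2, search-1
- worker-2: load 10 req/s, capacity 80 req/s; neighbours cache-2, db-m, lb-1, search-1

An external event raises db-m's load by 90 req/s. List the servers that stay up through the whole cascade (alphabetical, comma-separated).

cache-1, cache-2, db-r, edge-1, edge-2, lb-2, search-1, search-2, worker-2

Round 1 — db-m at 120 > 70. db-m crashes.
  db-m sheds 120 req/s to cache-1, lb-1, queue-2, search-2, worker-2: 24 each.
    cache-1: 10+24 = 34 ≤ 90
    lb-1: 50+24 = 74 > 70
    queue-2: 50+24 = 74 > 70
    search-2: 20+24 = 44 ≤ 110
    worker-2: 10+24 = 34 ≤ 80
Round 2 — lb-1, queue-2 crash.
  lb-1 sheds 74 req/s to db-r, search-1, worker-2: 24 each (2 lost).
    db-r: 70+24 = 94 ≤ 150
    search-1: 80+24 = 104 ≤ 140
    worker-2: 34+24 = 58 ≤ 80
  queue-2 sheds 74 req/s to edge-1, edge-2, search-1, search-2: 18 each (2 lost).
    edge-1: 80+18 = 98 ≤ 120
    edge-2: 70+18 = 88 ≤ 110
    search-1: 104+18 = 122 ≤ 140
    search-2: 44+18 = 62 ≤ 110
No further crashes.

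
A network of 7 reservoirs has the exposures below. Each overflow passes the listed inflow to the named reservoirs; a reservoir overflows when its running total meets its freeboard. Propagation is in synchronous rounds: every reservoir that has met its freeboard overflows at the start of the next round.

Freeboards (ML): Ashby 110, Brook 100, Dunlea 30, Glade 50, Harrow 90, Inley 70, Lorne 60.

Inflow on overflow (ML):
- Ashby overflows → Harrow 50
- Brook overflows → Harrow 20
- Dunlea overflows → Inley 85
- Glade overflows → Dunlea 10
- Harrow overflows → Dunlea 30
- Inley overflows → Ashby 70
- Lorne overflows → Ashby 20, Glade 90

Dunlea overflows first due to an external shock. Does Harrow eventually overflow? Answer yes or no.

no

Round 1 — Dunlea overflows (initial).
  Inley: +85 → 85 ≥ 70
Round 2 — Inley overflows.
  Ashby: +70 → 70 < 110
No further overflows.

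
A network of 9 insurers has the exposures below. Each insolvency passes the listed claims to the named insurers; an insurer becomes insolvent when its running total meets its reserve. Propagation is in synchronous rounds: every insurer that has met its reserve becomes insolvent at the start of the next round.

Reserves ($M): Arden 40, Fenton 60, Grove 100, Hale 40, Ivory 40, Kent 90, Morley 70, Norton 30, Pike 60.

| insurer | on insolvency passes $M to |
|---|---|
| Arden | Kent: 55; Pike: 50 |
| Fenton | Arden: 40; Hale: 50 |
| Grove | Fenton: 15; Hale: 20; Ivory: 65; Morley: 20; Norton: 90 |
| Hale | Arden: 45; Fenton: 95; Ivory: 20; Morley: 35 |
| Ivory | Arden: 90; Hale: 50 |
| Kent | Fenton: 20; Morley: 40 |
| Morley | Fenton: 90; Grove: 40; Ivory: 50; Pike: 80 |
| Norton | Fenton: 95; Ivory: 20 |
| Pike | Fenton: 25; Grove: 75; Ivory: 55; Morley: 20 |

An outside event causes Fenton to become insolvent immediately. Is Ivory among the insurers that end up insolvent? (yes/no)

no

Round 1 — Fenton becomes insolvent (initial).
  Arden: +40 → 40 ≥ 40
  Hale: +50 → 50 ≥ 40
Round 2 — Arden, Hale become insolvent.
  Ivory: +20 → 20 < 40
  Kent: +55 → 55 < 90
  Morley: +35 → 35 < 70
  Pike: +50 → 50 < 60
No further insolvencies.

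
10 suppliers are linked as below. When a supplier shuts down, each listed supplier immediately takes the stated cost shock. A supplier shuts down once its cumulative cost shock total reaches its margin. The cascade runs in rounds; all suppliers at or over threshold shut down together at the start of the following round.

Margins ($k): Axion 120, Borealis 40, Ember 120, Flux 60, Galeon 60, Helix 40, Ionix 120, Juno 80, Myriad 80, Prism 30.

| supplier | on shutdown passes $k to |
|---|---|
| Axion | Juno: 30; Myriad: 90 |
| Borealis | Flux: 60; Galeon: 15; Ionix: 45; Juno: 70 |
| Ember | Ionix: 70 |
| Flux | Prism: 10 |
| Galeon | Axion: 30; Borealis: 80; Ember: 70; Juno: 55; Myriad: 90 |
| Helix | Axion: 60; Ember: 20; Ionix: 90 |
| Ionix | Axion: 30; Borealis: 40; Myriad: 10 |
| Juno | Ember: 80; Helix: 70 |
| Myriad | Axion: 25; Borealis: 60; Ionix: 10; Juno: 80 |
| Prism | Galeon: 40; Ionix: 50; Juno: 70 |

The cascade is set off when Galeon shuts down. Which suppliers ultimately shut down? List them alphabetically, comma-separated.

Round 1 — Galeon shuts down (initial).
  Axion: +30 → 30 < 120
  Borealis: +80 → 80 ≥ 40
  Ember: +70 → 70 < 120
  Juno: +55 → 55 < 80
  Myriad: +90 → 90 ≥ 80
Round 2 — Borealis, Myriad shut down.
  Axion: +25 → 55 < 120
  Flux: +60 → 60 ≥ 60
  Ionix: +45+10 → 55 < 120
  Juno: +70+80 → 205 ≥ 80
Round 3 — Flux, Juno shut down.
  Ember: +80 → 150 ≥ 120
  Helix: +70 → 70 ≥ 40
  Prism: +10 → 10 < 30
Round 4 — Ember, Helix shut down.
  Axion: +60 → 115 < 120
  Ionix: +70+90 → 215 ≥ 120
Round 5 — Ionix shuts down.
  Axion: +30 → 145 ≥ 120
Round 6 — Axion shuts down.
No further shutdowns.

Axion, Borealis, Ember, Flux, Galeon, Helix, Ionix, Juno, Myriad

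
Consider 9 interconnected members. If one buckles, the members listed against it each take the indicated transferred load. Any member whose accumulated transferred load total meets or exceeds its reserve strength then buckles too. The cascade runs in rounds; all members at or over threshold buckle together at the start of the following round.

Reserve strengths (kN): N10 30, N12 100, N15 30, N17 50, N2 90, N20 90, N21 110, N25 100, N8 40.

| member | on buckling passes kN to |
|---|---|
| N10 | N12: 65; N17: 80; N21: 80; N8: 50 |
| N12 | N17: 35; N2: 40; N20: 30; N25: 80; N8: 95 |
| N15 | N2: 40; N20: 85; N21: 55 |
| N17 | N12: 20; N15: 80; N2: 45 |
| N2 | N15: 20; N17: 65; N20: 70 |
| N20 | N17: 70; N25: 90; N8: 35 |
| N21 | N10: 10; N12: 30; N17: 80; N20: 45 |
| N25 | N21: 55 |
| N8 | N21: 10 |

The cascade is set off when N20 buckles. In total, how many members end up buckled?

Round 1 — N20 buckles (initial).
  N17: +70 → 70 ≥ 50
  N25: +90 → 90 < 100
  N8: +35 → 35 < 40
Round 2 — N17 buckles.
  N12: +20 → 20 < 100
  N15: +80 → 80 ≥ 30
  N2: +45 → 45 < 90
Round 3 — N15 buckles.
  N2: +40 → 85 < 90
  N21: +55 → 55 < 110
No further bucklings.

3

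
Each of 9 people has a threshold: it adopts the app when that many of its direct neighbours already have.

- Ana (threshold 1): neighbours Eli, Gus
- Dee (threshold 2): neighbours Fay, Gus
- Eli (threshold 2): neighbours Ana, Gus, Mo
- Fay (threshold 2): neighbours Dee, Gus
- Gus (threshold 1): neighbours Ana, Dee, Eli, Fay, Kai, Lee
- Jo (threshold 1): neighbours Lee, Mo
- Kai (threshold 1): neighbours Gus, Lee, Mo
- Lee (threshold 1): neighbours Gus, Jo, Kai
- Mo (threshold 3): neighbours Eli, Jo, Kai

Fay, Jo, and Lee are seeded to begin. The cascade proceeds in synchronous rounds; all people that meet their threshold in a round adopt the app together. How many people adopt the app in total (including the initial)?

9

Round 1 — Fay, Jo, Lee adopt the app (initial).
Round 2 — checking thresholds:
  Dee: 1 of 2 neighbours < 2, holds.
  Gus: 2 of 6 neighbours ≥ 1, adopts the app.
  Kai: 1 of 3 neighbours ≥ 1, adopts the app.
  Mo: 1 of 3 neighbours < 3, holds.
Round 3 — checking thresholds:
  Ana: 1 of 2 neighbours ≥ 1, adopts the app.
  Dee: 2 of 2 neighbours ≥ 2, adopts the app.
  Eli: 1 of 3 neighbours < 2, holds.
  Mo: 2 of 3 neighbours < 3, holds.
Round 4 — checking thresholds:
  Eli: 2 of 3 neighbours ≥ 2, adopts the app.
  Mo: 2 of 3 neighbours < 3, holds.
Round 5 — checking thresholds:
  Mo: 3 of 3 neighbours ≥ 3, adopts the app.
Round 6 — no new adoptions; cascade stops.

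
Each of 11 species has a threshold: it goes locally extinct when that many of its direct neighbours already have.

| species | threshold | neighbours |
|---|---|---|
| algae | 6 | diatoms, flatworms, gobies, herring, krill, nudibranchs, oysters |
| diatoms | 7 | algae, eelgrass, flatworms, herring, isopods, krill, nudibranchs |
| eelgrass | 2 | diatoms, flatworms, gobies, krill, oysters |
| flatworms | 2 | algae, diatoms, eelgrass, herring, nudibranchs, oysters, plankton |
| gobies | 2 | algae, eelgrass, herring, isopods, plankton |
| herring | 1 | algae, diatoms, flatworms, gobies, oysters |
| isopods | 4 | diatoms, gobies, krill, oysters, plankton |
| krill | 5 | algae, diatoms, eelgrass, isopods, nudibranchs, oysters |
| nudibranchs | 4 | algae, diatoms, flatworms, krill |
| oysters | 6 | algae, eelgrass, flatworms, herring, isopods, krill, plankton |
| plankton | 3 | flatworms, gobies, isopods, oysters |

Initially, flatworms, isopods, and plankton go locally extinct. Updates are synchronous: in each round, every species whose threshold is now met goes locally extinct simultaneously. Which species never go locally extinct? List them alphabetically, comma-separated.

Round 1 — flatworms, isopods, plankton go locally extinct (initial).
Round 2 — checking thresholds:
  algae: 1 of 7 neighbours < 6, below threshold.
  diatoms: 2 of 7 neighbours < 7, below threshold.
  eelgrass: 1 of 5 neighbours < 2, below threshold.
  gobies: 2 of 5 neighbours ≥ 2, goes locally extinct.
  herring: 1 of 5 neighbours ≥ 1, goes locally extinct.
  krill: 1 of 6 neighbours < 5, below threshold.
  nudibranchs: 1 of 4 neighbours < 4, below threshold.
  oysters: 3 of 7 neighbours < 6, below threshold.
Round 3 — checking thresholds:
  algae: 3 of 7 neighbours < 6, below threshold.
  diatoms: 3 of 7 neighbours < 7, below threshold.
  eelgrass: 2 of 5 neighbours ≥ 2, goes locally extinct.
  krill: 1 of 6 neighbours < 5, below threshold.
  nudibranchs: 1 of 4 neighbours < 4, below threshold.
  oysters: 4 of 7 neighbours < 6, below threshold.
Round 4 — no new extinctions; cascade stops.

algae, diatoms, krill, nudibranchs, oysters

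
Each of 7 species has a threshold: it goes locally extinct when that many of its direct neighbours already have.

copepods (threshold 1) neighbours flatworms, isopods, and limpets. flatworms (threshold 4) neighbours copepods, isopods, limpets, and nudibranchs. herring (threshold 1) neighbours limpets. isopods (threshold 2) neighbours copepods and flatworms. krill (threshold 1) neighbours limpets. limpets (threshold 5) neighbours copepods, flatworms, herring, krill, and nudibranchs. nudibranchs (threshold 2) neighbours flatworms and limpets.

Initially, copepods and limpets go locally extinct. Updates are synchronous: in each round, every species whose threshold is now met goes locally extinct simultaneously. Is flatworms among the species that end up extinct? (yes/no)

no

Round 1 — copepods, limpets go locally extinct (initial).
Round 2 — checking thresholds:
  flatworms: 2 of 4 neighbours < 4, holds.
  herring: 1 of 1 neighbours ≥ 1, goes locally extinct.
  isopods: 1 of 2 neighbours < 2, holds.
  krill: 1 of 1 neighbours ≥ 1, goes locally extinct.
  nudibranchs: 1 of 2 neighbours < 2, holds.
Round 3 — no new extinctions; cascade stops.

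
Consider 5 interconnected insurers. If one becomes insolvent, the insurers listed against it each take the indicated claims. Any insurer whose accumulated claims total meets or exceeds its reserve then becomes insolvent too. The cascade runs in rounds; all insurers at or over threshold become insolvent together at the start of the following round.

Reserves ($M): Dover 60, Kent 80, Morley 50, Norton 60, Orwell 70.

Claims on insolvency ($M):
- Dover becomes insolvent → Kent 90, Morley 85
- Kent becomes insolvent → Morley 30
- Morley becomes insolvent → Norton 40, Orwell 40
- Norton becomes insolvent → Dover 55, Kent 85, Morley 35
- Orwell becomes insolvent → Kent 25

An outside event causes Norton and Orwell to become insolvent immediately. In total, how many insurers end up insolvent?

Round 1 — Norton, Orwell become insolvent (initial).
  Dover: +55 → 55 < 60
  Kent: +85+25 → 110 ≥ 80
  Morley: +35 → 35 < 50
Round 2 — Kent becomes insolvent.
  Morley: +30 → 65 ≥ 50
Round 3 — Morley becomes insolvent.
No further insolvencies.

4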